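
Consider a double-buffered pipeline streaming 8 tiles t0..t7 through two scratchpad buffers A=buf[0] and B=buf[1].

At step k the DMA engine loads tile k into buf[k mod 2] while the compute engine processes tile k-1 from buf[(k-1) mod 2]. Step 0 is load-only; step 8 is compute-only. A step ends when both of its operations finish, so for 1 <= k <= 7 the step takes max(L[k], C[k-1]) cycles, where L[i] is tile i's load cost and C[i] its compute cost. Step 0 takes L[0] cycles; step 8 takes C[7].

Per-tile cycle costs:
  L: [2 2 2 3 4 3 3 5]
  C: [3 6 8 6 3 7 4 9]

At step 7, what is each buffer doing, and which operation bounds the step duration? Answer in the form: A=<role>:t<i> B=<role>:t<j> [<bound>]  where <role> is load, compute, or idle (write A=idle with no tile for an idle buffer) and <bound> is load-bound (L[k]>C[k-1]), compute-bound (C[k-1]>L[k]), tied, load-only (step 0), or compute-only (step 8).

step 7: A=compute:t6 B=load:t7 [load-bound]

step 0: L[0]=2 → dur=2, Σ=2 | A=load:t0 B=idle [load-only]
step 1: L[1]=2 C[0]=3 → dur=3, Σ=5 | A=compute:t0 B=load:t1 [compute-bound]
step 2: L[2]=2 C[1]=6 → dur=6, Σ=11 | A=load:t2 B=compute:t1 [compute-bound]
step 3: L[3]=3 C[2]=8 → dur=8, Σ=19 | A=compute:t2 B=load:t3 [compute-bound]
step 4: L[4]=4 C[3]=6 → dur=6, Σ=25 | A=load:t4 B=compute:t3 [compute-bound]
step 5: L[5]=3 C[4]=3 → dur=3, Σ=28 | A=compute:t4 B=load:t5 [tied]
step 6: L[6]=3 C[5]=7 → dur=7, Σ=35 | A=load:t6 B=compute:t5 [compute-bound]
step 7: L[7]=5 C[6]=4 → dur=5, Σ=40 | A=compute:t6 B=load:t7 [load-bound]
step 8: C[7]=9 → dur=9, Σ=49 | A=idle B=compute:t7 [compute-only]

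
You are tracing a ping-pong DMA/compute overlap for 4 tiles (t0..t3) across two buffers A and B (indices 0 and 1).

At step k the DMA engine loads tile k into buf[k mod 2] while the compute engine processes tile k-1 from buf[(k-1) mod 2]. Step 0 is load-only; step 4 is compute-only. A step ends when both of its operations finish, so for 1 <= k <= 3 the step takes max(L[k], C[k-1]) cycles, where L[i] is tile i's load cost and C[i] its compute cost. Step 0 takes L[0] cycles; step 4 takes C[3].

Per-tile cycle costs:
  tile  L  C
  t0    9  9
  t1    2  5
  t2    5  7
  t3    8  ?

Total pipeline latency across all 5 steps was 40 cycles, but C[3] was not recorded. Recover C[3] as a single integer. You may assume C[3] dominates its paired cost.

C[3] = 9

step 0 → dur = L[0]=9 = 9
step 1 → dur = max(L[1]=2, C[0]=9) = 9
step 2 → dur = max(L[2]=5, C[1]=5) = 5
step 3 → dur = max(L[3]=8, C[2]=7) = 8
step 4 → dur = C[3]=? = C[3]  (unknown; binding)
sum of known step durations = 31
dur[4] = total - known = 40 - 31 = 9
C[3] is the binding max in step 4, so C[3] = dur[4] = 9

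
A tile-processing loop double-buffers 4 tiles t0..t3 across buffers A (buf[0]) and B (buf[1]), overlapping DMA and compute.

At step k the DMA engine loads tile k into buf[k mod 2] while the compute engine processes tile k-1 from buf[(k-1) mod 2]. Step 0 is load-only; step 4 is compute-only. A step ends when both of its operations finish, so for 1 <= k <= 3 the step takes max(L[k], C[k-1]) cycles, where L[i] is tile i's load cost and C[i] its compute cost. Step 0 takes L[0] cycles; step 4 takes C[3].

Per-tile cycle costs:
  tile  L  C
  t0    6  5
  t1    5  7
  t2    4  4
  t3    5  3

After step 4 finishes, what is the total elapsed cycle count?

end_cycle[4] = 26

  0. 6=6c; end=6; A:t0 B:-
  1. max(5,5)=5c; end=11; A:t0 B:t1
  2. max(4,7)=7c; end=18; A:t2 B:t1
  3. max(5,4)=5c; end=23; A:t2 B:t3
  4. 3=3c; end=26; A:t2 B:t3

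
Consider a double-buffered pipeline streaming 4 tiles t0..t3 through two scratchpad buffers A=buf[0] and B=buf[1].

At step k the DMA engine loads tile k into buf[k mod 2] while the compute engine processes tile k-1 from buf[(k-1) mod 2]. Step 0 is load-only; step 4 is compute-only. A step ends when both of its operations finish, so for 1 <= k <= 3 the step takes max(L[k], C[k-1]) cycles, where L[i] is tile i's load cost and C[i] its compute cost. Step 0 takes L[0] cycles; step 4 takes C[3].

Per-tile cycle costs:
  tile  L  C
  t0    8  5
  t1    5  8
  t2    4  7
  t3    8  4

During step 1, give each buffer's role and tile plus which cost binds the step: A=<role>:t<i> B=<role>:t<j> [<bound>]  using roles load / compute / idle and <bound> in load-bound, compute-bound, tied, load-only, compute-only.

step 0: L[0]=8 → dur=8, Σ=8 | A=load:t0 B=idle [load-only]
step 1: L[1]=5 C[0]=5 → dur=5, Σ=13 | A=compute:t0 B=load:t1 [tied]
step 2: L[2]=4 C[1]=8 → dur=8, Σ=21 | A=load:t2 B=compute:t1 [compute-bound]
step 3: L[3]=8 C[2]=7 → dur=8, Σ=29 | A=compute:t2 B=load:t3 [load-bound]
step 4: C[3]=4 → dur=4, Σ=33 | A=idle B=compute:t3 [compute-only]

step 1: A=compute:t0 B=load:t1 [tied]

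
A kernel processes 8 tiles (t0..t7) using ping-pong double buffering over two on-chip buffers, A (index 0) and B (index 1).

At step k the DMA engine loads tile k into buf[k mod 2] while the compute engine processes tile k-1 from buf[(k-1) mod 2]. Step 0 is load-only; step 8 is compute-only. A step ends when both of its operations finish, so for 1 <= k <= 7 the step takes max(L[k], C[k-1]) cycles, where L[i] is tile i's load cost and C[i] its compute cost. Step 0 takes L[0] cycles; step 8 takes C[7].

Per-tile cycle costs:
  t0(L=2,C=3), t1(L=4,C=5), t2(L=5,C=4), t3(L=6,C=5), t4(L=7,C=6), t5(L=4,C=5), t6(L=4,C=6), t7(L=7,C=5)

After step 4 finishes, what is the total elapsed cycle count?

  0. 2=2c; end=2; A:t0 B:-
  1. max(4,3)=4c; end=6; A:t0 B:t1
  2. max(5,5)=5c; end=11; A:t2 B:t1
  3. max(6,4)=6c; end=17; A:t2 B:t3
  4. max(7,5)=7c; end=24; A:t4 B:t3
  5. max(4,6)=6c; end=30; A:t4 B:t5
  6. max(4,5)=5c; end=35; A:t6 B:t5
  7. max(7,6)=7c; end=42; A:t6 B:t7
  8. 5=5c; end=47; A:t6 B:t7

end_cycle[4] = 24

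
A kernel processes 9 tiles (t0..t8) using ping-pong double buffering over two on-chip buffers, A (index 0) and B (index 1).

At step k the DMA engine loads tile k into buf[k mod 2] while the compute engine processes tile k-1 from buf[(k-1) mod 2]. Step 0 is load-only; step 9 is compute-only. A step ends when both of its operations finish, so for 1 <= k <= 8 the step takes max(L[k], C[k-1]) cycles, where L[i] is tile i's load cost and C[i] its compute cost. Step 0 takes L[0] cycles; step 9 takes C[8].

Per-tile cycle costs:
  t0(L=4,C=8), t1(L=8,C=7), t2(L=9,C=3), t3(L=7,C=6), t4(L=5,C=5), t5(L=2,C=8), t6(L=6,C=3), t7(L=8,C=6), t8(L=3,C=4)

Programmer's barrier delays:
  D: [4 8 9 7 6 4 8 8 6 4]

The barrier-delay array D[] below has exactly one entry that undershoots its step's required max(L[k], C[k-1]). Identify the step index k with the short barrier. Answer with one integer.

hazard at step 5

k=0 barrier L[0]=4→4c, D[0]=4 ok
k=1 barrier max(L[1]=8,C[0]=8)→8c, D[1]=8 ok
k=2 barrier max(L[2]=9,C[1]=7)→9c, D[2]=9 ok
k=3 barrier max(L[3]=7,C[2]=3)→7c, D[3]=7 ok
k=4 barrier max(L[4]=5,C[3]=6)→6c, D[4]=6 ok
k=5 barrier max(L[5]=2,C[4]=5)→5c, D[5]=4 SHORT
k=6 barrier max(L[6]=6,C[5]=8)→8c, D[6]=8 ok
k=7 barrier max(L[7]=8,C[6]=3)→8c, D[7]=8 ok
k=8 barrier max(L[8]=3,C[7]=6)→6c, D[8]=6 ok
k=9 barrier C[8]=4→4c, D[9]=4 ok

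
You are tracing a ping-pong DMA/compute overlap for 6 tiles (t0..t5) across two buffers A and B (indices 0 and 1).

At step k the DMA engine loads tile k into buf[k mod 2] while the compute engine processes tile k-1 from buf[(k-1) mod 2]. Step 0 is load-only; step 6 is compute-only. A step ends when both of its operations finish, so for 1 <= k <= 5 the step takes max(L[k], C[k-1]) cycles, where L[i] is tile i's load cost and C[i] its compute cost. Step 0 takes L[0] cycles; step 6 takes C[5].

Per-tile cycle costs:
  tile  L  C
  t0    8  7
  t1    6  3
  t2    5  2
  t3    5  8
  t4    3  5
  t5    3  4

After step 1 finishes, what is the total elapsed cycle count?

  0. 8=8c; end=8; A:t0 B:-
  1. max(6,7)=7c; end=15; A:t0 B:t1
  2. max(5,3)=5c; end=20; A:t2 B:t1
  3. max(5,2)=5c; end=25; A:t2 B:t3
  4. max(3,8)=8c; end=33; A:t4 B:t3
  5. max(3,5)=5c; end=38; A:t4 B:t5
  6. 4=4c; end=42; A:t4 B:t5

end_cycle[1] = 15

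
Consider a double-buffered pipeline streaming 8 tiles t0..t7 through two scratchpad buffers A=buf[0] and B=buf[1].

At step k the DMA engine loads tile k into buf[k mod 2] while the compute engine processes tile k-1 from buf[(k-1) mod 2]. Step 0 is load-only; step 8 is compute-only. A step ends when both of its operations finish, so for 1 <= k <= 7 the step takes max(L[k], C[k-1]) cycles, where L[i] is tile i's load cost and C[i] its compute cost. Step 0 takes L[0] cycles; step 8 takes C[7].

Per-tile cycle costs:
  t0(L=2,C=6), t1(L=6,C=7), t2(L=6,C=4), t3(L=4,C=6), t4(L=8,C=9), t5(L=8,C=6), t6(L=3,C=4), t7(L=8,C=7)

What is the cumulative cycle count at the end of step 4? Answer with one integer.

end_cycle[4] = 27

step 0: L[0]=2 → dur=2, Σ=2 | A=load:t0 B=idle [load-only]
step 1: L[1]=6 C[0]=6 → dur=6, Σ=8 | A=compute:t0 B=load:t1 [tied]
step 2: L[2]=6 C[1]=7 → dur=7, Σ=15 | A=load:t2 B=compute:t1 [compute-bound]
step 3: L[3]=4 C[2]=4 → dur=4, Σ=19 | A=compute:t2 B=load:t3 [tied]
step 4: L[4]=8 C[3]=6 → dur=8, Σ=27 | A=load:t4 B=compute:t3 [load-bound]
step 5: L[5]=8 C[4]=9 → dur=9, Σ=36 | A=compute:t4 B=load:t5 [compute-bound]
step 6: L[6]=3 C[5]=6 → dur=6, Σ=42 | A=load:t6 B=compute:t5 [compute-bound]
step 7: L[7]=8 C[6]=4 → dur=8, Σ=50 | A=compute:t6 B=load:t7 [load-bound]
step 8: C[7]=7 → dur=7, Σ=57 | A=idle B=compute:t7 [compute-only]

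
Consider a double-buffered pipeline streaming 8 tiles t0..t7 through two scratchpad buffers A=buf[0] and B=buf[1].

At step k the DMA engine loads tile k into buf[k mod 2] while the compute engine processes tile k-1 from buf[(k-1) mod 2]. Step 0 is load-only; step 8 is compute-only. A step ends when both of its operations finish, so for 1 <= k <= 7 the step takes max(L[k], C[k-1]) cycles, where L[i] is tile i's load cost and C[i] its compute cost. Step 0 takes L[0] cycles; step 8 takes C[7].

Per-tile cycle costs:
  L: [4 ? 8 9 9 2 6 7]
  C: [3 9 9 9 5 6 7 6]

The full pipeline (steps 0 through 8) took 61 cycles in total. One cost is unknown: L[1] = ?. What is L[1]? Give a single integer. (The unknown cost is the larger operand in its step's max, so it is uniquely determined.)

L[1] = 6

step 0 | dur = L[0]=4 = 4
step 1 | dur = max(L[1]=?, C[0]=3) = L[1]  (unknown; binding)
step 2 | dur = max(L[2]=8, C[1]=9) = 9
step 3 | dur = max(L[3]=9, C[2]=9) = 9
step 4 | dur = max(L[4]=9, C[3]=9) = 9
step 5 | dur = max(L[5]=2, C[4]=5) = 5
step 6 | dur = max(L[6]=6, C[5]=6) = 6
step 7 | dur = max(L[7]=7, C[6]=7) = 7
step 8 | dur = C[7]=6 = 6
sum of known step durations = 55
dur[1] = total - known = 61 - 55 = 6
L[1] is the binding max in step 1, so L[1] = dur[1] = 6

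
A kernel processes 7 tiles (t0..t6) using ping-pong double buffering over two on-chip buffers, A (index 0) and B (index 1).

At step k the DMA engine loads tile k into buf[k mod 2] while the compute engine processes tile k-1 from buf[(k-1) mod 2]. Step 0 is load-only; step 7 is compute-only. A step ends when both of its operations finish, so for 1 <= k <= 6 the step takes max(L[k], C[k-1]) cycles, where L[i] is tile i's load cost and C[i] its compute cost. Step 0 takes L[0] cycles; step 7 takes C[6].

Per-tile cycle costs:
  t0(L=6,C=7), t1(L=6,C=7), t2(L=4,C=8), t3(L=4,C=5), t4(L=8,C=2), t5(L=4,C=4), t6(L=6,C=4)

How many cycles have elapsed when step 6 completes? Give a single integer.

end_cycle[6] = 46

  0. 6=6c; end=6; A:t0 B:-
  1. max(6,7)=7c; end=13; A:t0 B:t1
  2. max(4,7)=7c; end=20; A:t2 B:t1
  3. max(4,8)=8c; end=28; A:t2 B:t3
  4. max(8,5)=8c; end=36; A:t4 B:t3
  5. max(4,2)=4c; end=40; A:t4 B:t5
  6. max(6,4)=6c; end=46; A:t6 B:t5
  7. 4=4c; end=50; A:t6 B:t5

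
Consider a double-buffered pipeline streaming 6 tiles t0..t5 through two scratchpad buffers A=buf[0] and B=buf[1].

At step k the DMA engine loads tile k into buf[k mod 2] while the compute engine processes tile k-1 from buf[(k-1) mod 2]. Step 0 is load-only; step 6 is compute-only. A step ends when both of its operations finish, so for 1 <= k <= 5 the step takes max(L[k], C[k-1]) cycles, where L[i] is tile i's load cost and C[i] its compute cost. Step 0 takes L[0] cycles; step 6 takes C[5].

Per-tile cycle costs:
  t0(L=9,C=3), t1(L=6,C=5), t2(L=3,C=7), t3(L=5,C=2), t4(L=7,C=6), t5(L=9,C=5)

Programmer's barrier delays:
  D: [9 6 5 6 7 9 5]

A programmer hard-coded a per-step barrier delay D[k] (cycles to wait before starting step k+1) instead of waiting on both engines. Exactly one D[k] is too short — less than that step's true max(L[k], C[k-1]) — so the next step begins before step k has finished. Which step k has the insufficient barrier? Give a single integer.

k=0 barrier L[0]=9→9c, D[0]=9 ok
k=1 barrier max(L[1]=6,C[0]=3)→6c, D[1]=6 ok
k=2 barrier max(L[2]=3,C[1]=5)→5c, D[2]=5 ok
k=3 barrier max(L[3]=5,C[2]=7)→7c, D[3]=6 SHORT
k=4 barrier max(L[4]=7,C[3]=2)→7c, D[4]=7 ok
k=5 barrier max(L[5]=9,C[4]=6)→9c, D[5]=9 ok
k=6 barrier C[5]=5→5c, D[6]=5 ok

hazard at step 3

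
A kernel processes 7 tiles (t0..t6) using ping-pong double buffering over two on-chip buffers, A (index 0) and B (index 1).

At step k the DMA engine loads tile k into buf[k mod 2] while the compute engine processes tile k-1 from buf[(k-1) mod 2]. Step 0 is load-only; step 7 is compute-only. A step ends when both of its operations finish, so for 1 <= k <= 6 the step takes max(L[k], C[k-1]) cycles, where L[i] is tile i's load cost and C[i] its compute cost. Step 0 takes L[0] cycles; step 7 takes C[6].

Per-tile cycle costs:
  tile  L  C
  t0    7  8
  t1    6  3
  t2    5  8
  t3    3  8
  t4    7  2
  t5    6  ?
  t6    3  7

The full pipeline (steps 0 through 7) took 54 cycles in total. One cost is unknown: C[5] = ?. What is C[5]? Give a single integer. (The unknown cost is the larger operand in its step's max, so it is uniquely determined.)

step 0 | dur = L[0]=7 = 7
step 1 | dur = max(L[1]=6, C[0]=8) = 8
step 2 | dur = max(L[2]=5, C[1]=3) = 5
step 3 | dur = max(L[3]=3, C[2]=8) = 8
step 4 | dur = max(L[4]=7, C[3]=8) = 8
step 5 | dur = max(L[5]=6, C[4]=2) = 6
step 6 | dur = max(L[6]=3, C[5]=?) = C[5]  (unknown; binding)
step 7 | dur = C[6]=7 = 7
sum of known step durations = 49
dur[6] = total - known = 54 - 49 = 5
C[5] is the binding max in step 6, so C[5] = dur[6] = 5

C[5] = 5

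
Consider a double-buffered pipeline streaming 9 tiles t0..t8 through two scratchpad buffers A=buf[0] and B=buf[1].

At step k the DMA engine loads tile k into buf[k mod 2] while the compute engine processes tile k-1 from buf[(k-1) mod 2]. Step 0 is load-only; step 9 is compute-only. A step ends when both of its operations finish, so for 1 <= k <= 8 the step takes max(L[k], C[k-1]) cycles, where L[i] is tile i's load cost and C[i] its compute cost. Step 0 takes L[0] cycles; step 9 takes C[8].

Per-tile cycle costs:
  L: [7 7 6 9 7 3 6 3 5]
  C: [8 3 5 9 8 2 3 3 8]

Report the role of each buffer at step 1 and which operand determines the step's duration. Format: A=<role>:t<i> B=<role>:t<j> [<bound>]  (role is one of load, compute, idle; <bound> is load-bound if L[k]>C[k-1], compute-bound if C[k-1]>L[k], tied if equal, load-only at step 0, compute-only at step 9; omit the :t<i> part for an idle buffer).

step 1: A=compute:t0 B=load:t1 [compute-bound]

k=0 load=t0/7c comp=- wait=7 total=7
k=1 load=t1/7c comp=t0/8c wait=8 total=15
k=2 load=t2/6c comp=t1/3c wait=6 total=21
k=3 load=t3/9c comp=t2/5c wait=9 total=30
k=4 load=t4/7c comp=t3/9c wait=9 total=39
k=5 load=t5/3c comp=t4/8c wait=8 total=47
k=6 load=t6/6c comp=t5/2c wait=6 total=53
k=7 load=t7/3c comp=t6/3c wait=3 total=56
k=8 load=t8/5c comp=t7/3c wait=5 total=61
k=9 load=- comp=t8/8c wait=8 total=69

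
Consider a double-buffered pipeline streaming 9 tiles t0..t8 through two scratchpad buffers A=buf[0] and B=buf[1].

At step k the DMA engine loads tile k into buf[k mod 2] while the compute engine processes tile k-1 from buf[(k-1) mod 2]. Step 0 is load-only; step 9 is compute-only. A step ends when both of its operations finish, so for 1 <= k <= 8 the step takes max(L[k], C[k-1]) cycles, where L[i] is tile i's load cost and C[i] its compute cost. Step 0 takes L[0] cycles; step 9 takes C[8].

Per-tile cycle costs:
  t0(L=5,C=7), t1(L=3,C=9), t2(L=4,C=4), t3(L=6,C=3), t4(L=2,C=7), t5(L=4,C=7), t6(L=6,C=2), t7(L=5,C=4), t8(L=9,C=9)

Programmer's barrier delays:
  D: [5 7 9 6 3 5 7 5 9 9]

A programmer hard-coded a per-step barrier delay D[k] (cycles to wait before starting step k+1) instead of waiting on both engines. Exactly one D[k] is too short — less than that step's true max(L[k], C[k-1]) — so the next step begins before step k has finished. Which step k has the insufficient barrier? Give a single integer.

hazard at step 5

k=0 barrier L[0]=5→5c, D[0]=5 ok
k=1 barrier max(L[1]=3,C[0]=7)→7c, D[1]=7 ok
k=2 barrier max(L[2]=4,C[1]=9)→9c, D[2]=9 ok
k=3 barrier max(L[3]=6,C[2]=4)→6c, D[3]=6 ok
k=4 barrier max(L[4]=2,C[3]=3)→3c, D[4]=3 ok
k=5 barrier max(L[5]=4,C[4]=7)→7c, D[5]=5 SHORT
k=6 barrier max(L[6]=6,C[5]=7)→7c, D[6]=7 ok
k=7 barrier max(L[7]=5,C[6]=2)→5c, D[7]=5 ok
k=8 barrier max(L[8]=9,C[7]=4)→9c, D[8]=9 ok
k=9 barrier C[8]=9→9c, D[9]=9 ok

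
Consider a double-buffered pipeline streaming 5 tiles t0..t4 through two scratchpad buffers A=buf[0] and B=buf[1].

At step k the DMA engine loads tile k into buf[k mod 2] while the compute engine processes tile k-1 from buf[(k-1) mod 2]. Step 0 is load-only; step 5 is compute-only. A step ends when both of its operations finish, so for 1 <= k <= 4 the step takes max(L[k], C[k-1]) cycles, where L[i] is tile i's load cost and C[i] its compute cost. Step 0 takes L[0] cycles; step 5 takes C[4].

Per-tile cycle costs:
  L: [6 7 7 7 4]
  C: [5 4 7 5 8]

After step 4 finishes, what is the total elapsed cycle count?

end_cycle[4] = 32

step 0: L[0]=6 → dur=6, Σ=6 | A=load:t0 B=idle [load-only]
step 1: L[1]=7 C[0]=5 → dur=7, Σ=13 | A=compute:t0 B=load:t1 [load-bound]
step 2: L[2]=7 C[1]=4 → dur=7, Σ=20 | A=load:t2 B=compute:t1 [load-bound]
step 3: L[3]=7 C[2]=7 → dur=7, Σ=27 | A=compute:t2 B=load:t3 [tied]
step 4: L[4]=4 C[3]=5 → dur=5, Σ=32 | A=load:t4 B=compute:t3 [compute-bound]
step 5: C[4]=8 → dur=8, Σ=40 | A=compute:t4 B=idle [compute-only]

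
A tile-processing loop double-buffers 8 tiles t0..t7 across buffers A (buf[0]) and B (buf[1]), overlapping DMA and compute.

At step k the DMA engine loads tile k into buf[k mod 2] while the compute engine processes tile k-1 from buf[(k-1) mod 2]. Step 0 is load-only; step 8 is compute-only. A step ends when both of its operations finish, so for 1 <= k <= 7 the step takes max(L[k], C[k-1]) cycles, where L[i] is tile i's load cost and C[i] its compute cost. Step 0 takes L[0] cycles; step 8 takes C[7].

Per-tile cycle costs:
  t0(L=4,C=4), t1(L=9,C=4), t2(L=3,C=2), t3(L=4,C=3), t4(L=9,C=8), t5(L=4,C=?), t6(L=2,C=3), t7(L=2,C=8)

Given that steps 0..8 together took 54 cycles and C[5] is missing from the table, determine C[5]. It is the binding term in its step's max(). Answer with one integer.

C[5] = 5

step 0 = dur = L[0]=4 = 4
step 1 = dur = max(L[1]=9, C[0]=4) = 9
step 2 = dur = max(L[2]=3, C[1]=4) = 4
step 3 = dur = max(L[3]=4, C[2]=2) = 4
step 4 = dur = max(L[4]=9, C[3]=3) = 9
step 5 = dur = max(L[5]=4, C[4]=8) = 8
step 6 = dur = max(L[6]=2, C[5]=?) = C[5]  (unknown; binding)
step 7 = dur = max(L[7]=2, C[6]=3) = 3
step 8 = dur = C[7]=8 = 8
sum of known step durations = 49
dur[6] = total - known = 54 - 49 = 5
C[5] is the binding max in step 6, so C[5] = dur[6] = 5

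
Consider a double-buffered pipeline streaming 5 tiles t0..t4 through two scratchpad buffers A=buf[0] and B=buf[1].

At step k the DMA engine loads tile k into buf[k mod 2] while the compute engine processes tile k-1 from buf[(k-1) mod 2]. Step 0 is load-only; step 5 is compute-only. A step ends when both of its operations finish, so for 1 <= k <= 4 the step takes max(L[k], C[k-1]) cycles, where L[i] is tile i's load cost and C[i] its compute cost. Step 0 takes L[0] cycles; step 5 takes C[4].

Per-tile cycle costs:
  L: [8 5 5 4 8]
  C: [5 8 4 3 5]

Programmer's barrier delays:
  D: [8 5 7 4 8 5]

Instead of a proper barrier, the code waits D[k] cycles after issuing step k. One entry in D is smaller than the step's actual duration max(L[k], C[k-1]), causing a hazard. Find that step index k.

step 0: need L[0]=8 = 8; D[0]=8 ok
step 1: need max(L[1]=5,C[0]=5) = 5; D[1]=5 ok
step 2: need max(L[2]=5,C[1]=8) = 8; D[2]=7 SHORT
step 3: need max(L[3]=4,C[2]=4) = 4; D[3]=4 ok
step 4: need max(L[4]=8,C[3]=3) = 8; D[4]=8 ok
step 5: need C[4]=5 = 5; D[5]=5 ok

hazard at step 2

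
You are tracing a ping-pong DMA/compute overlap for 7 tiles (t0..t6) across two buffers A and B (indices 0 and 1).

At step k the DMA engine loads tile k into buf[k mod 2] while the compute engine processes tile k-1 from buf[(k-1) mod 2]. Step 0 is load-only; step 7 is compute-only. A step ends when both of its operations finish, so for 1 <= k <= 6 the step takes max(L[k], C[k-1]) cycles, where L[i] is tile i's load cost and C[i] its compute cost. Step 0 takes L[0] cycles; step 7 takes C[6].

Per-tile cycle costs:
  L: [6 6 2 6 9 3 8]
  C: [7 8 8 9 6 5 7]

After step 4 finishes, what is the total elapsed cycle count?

end_cycle[4] = 38

[0] DMA t0→A (6c) ∥ CU idle ⇒ 6c, clock 6
[1] DMA t1→B (6c) ∥ CU A:t0 (7c) ⇒ 7c, clock 13
[2] DMA t2→A (2c) ∥ CU B:t1 (8c) ⇒ 8c, clock 21
[3] DMA t3→B (6c) ∥ CU A:t2 (8c) ⇒ 8c, clock 29
[4] DMA t4→A (9c) ∥ CU B:t3 (9c) ⇒ 9c, clock 38
[5] DMA t5→B (3c) ∥ CU A:t4 (6c) ⇒ 6c, clock 44
[6] DMA t6→A (8c) ∥ CU B:t5 (5c) ⇒ 8c, clock 52
[7] DMA idle ∥ CU A:t6 (7c) ⇒ 7c, clock 59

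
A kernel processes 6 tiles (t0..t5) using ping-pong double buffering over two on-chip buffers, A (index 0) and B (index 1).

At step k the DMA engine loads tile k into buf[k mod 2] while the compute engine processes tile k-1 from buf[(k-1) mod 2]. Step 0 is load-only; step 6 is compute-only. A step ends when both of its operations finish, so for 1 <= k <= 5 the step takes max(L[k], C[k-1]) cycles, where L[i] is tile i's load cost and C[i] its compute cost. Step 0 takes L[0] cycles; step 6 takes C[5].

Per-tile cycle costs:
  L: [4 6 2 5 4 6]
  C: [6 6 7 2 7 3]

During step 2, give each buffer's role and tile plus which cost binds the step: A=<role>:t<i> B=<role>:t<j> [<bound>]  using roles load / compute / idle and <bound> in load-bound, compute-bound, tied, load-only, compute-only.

step 2: A=load:t2 B=compute:t1 [compute-bound]

step 0: L[0]=4 → dur=4, Σ=4 | A=load:t0 B=idle [load-only]
step 1: L[1]=6 C[0]=6 → dur=6, Σ=10 | A=compute:t0 B=load:t1 [tied]
step 2: L[2]=2 C[1]=6 → dur=6, Σ=16 | A=load:t2 B=compute:t1 [compute-bound]
step 3: L[3]=5 C[2]=7 → dur=7, Σ=23 | A=compute:t2 B=load:t3 [compute-bound]
step 4: L[4]=4 C[3]=2 → dur=4, Σ=27 | A=load:t4 B=compute:t3 [load-bound]
step 5: L[5]=6 C[4]=7 → dur=7, Σ=34 | A=compute:t4 B=load:t5 [compute-bound]
step 6: C[5]=3 → dur=3, Σ=37 | A=idle B=compute:t5 [compute-only]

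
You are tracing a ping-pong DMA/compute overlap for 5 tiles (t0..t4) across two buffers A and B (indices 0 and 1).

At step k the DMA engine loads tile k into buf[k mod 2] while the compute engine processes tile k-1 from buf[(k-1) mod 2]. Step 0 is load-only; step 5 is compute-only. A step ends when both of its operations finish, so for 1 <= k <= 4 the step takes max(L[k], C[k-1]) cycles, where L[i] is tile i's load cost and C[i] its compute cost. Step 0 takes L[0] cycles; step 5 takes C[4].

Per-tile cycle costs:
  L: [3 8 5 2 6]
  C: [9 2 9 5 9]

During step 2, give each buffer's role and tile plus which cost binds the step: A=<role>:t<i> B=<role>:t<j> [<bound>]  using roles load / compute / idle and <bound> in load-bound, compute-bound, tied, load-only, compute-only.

step 2: A=load:t2 B=compute:t1 [load-bound]

[0] DMA t0→A (3c) ∥ CU idle ⇒ 3c, clock 3
[1] DMA t1→B (8c) ∥ CU A:t0 (9c) ⇒ 9c, clock 12
[2] DMA t2→A (5c) ∥ CU B:t1 (2c) ⇒ 5c, clock 17
[3] DMA t3→B (2c) ∥ CU A:t2 (9c) ⇒ 9c, clock 26
[4] DMA t4→A (6c) ∥ CU B:t3 (5c) ⇒ 6c, clock 32
[5] DMA idle ∥ CU A:t4 (9c) ⇒ 9c, clock 41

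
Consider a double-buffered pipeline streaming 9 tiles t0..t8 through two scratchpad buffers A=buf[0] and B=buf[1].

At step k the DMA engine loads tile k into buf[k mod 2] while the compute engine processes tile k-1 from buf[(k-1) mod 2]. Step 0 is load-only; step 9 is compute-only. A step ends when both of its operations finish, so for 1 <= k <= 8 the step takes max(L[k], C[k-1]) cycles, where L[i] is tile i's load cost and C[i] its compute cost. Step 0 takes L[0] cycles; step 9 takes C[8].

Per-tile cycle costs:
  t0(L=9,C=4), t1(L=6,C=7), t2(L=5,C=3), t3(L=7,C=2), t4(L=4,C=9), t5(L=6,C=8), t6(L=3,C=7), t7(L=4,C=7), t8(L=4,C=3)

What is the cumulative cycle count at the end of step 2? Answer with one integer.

k=0 load=t0/9c comp=- wait=9 total=9
k=1 load=t1/6c comp=t0/4c wait=6 total=15
k=2 load=t2/5c comp=t1/7c wait=7 total=22
k=3 load=t3/7c comp=t2/3c wait=7 total=29
k=4 load=t4/4c comp=t3/2c wait=4 total=33
k=5 load=t5/6c comp=t4/9c wait=9 total=42
k=6 load=t6/3c comp=t5/8c wait=8 total=50
k=7 load=t7/4c comp=t6/7c wait=7 total=57
k=8 load=t8/4c comp=t7/7c wait=7 total=64
k=9 load=- comp=t8/3c wait=3 total=67

end_cycle[2] = 22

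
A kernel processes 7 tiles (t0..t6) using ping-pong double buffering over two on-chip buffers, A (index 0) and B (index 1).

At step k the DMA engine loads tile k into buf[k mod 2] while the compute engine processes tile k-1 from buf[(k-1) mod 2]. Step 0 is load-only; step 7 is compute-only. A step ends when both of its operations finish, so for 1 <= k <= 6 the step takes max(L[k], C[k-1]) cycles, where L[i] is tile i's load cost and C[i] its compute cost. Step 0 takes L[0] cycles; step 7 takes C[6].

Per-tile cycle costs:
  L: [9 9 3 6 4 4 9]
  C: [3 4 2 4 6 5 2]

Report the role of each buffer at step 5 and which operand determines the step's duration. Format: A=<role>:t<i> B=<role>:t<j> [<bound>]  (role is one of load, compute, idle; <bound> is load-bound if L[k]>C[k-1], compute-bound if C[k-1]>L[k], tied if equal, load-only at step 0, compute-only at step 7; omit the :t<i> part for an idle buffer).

step 0: L[0]=9 → dur=9, Σ=9 | A=load:t0 B=idle [load-only]
step 1: L[1]=9 C[0]=3 → dur=9, Σ=18 | A=compute:t0 B=load:t1 [load-bound]
step 2: L[2]=3 C[1]=4 → dur=4, Σ=22 | A=load:t2 B=compute:t1 [compute-bound]
step 3: L[3]=6 C[2]=2 → dur=6, Σ=28 | A=compute:t2 B=load:t3 [load-bound]
step 4: L[4]=4 C[3]=4 → dur=4, Σ=32 | A=load:t4 B=compute:t3 [tied]
step 5: L[5]=4 C[4]=6 → dur=6, Σ=38 | A=compute:t4 B=load:t5 [compute-bound]
step 6: L[6]=9 C[5]=5 → dur=9, Σ=47 | A=load:t6 B=compute:t5 [load-bound]
step 7: C[6]=2 → dur=2, Σ=49 | A=compute:t6 B=idle [compute-only]

step 5: A=compute:t4 B=load:t5 [compute-bound]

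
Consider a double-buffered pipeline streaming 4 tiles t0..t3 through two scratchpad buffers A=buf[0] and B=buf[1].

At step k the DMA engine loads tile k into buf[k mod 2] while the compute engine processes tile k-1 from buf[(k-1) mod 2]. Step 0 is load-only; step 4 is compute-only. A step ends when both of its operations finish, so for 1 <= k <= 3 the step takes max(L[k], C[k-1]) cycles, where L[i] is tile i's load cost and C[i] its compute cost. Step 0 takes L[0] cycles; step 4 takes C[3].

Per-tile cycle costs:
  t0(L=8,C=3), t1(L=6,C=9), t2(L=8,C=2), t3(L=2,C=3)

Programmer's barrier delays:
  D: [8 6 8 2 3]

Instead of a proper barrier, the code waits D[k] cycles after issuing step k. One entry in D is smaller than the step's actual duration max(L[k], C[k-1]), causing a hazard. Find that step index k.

hazard at step 2

step 0: need L[0]=8 = 8; D[0]=8 ok
step 1: need max(L[1]=6,C[0]=3) = 6; D[1]=6 ok
step 2: need max(L[2]=8,C[1]=9) = 9; D[2]=8 SHORT
step 3: need max(L[3]=2,C[2]=2) = 2; D[3]=2 ok
step 4: need C[3]=3 = 3; D[4]=3 ok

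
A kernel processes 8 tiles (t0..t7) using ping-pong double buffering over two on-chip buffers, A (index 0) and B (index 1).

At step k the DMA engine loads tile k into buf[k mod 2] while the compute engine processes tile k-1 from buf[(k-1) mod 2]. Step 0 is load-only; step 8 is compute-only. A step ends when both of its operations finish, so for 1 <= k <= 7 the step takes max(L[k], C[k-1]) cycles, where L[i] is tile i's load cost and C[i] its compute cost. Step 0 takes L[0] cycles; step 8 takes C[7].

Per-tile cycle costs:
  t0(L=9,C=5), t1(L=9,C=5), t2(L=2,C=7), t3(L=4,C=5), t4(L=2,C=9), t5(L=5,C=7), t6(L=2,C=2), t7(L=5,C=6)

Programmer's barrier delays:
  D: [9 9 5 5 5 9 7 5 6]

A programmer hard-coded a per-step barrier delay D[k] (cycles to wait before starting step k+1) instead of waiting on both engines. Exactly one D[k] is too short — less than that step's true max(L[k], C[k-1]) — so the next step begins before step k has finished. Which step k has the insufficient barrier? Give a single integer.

step 0: need L[0]=9 = 9; D[0]=9 ok
step 1: need max(L[1]=9,C[0]=5) = 9; D[1]=9 ok
step 2: need max(L[2]=2,C[1]=5) = 5; D[2]=5 ok
step 3: need max(L[3]=4,C[2]=7) = 7; D[3]=5 SHORT
step 4: need max(L[4]=2,C[3]=5) = 5; D[4]=5 ok
step 5: need max(L[5]=5,C[4]=9) = 9; D[5]=9 ok
step 6: need max(L[6]=2,C[5]=7) = 7; D[6]=7 ok
step 7: need max(L[7]=5,C[6]=2) = 5; D[7]=5 ok
step 8: need C[7]=6 = 6; D[8]=6 ok

hazard at step 3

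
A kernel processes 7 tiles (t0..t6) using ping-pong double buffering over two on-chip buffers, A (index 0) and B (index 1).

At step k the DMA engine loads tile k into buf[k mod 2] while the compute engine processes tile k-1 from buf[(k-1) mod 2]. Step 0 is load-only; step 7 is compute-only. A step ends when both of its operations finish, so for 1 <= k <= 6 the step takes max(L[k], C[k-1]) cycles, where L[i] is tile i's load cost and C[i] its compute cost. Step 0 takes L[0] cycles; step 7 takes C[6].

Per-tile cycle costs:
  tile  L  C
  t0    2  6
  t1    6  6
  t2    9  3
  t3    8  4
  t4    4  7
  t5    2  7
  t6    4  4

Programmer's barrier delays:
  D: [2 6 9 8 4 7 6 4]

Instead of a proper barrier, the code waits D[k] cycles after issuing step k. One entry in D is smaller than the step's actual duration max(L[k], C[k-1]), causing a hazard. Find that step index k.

hazard at step 6

[0] required=L[0]=2=2 vs D=2 ok
[1] required=max(L[1]=6,C[0]=6)=6 vs D=6 ok
[2] required=max(L[2]=9,C[1]=6)=9 vs D=9 ok
[3] required=max(L[3]=8,C[2]=3)=8 vs D=8 ok
[4] required=max(L[4]=4,C[3]=4)=4 vs D=4 ok
[5] required=max(L[5]=2,C[4]=7)=7 vs D=7 ok
[6] required=max(L[6]=4,C[5]=7)=7 vs D=6 SHORT
[7] required=C[6]=4=4 vs D=4 ok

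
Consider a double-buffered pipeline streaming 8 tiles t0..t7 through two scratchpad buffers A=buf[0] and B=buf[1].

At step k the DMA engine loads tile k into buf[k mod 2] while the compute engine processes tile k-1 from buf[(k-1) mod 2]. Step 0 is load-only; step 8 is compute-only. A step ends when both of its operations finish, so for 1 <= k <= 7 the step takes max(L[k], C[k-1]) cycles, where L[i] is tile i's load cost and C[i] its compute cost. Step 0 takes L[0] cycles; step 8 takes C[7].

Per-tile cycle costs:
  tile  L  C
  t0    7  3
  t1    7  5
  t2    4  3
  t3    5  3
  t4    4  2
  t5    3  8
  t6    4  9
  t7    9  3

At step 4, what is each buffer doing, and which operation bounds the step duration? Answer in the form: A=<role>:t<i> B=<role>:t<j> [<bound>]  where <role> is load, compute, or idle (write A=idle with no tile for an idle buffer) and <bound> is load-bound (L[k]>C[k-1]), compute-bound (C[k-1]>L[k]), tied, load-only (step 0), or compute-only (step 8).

step 0: L[0]=7 → dur=7, Σ=7 | A=load:t0 B=idle [load-only]
step 1: L[1]=7 C[0]=3 → dur=7, Σ=14 | A=compute:t0 B=load:t1 [load-bound]
step 2: L[2]=4 C[1]=5 → dur=5, Σ=19 | A=load:t2 B=compute:t1 [compute-bound]
step 3: L[3]=5 C[2]=3 → dur=5, Σ=24 | A=compute:t2 B=load:t3 [load-bound]
step 4: L[4]=4 C[3]=3 → dur=4, Σ=28 | A=load:t4 B=compute:t3 [load-bound]
step 5: L[5]=3 C[4]=2 → dur=3, Σ=31 | A=compute:t4 B=load:t5 [load-bound]
step 6: L[6]=4 C[5]=8 → dur=8, Σ=39 | A=load:t6 B=compute:t5 [compute-bound]
step 7: L[7]=9 C[6]=9 → dur=9, Σ=48 | A=compute:t6 B=load:t7 [tied]
step 8: C[7]=3 → dur=3, Σ=51 | A=idle B=compute:t7 [compute-only]

step 4: A=load:t4 B=compute:t3 [load-bound]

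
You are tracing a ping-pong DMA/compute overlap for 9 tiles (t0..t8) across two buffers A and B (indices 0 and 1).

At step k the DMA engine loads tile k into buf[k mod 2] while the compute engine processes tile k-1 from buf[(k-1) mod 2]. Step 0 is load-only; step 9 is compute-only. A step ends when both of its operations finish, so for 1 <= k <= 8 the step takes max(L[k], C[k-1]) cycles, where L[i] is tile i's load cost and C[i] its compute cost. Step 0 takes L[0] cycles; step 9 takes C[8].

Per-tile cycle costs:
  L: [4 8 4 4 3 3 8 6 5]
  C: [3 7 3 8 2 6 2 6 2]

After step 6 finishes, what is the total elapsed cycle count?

end_cycle[6] = 42

k=0 load=t0/4c comp=- wait=4 total=4
k=1 load=t1/8c comp=t0/3c wait=8 total=12
k=2 load=t2/4c comp=t1/7c wait=7 total=19
k=3 load=t3/4c comp=t2/3c wait=4 total=23
k=4 load=t4/3c comp=t3/8c wait=8 total=31
k=5 load=t5/3c comp=t4/2c wait=3 total=34
k=6 load=t6/8c comp=t5/6c wait=8 total=42
k=7 load=t7/6c comp=t6/2c wait=6 total=48
k=8 load=t8/5c comp=t7/6c wait=6 total=54
k=9 load=- comp=t8/2c wait=2 total=56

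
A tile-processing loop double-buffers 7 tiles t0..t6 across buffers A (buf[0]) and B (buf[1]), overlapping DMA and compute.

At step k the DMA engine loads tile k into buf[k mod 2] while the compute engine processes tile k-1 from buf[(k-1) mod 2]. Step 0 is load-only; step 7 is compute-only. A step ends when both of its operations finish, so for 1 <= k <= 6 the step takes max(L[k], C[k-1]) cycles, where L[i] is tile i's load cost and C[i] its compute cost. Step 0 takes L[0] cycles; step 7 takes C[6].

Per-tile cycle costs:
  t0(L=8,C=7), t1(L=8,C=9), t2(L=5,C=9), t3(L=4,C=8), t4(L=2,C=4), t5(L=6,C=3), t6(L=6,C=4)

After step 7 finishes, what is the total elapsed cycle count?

end_cycle[7] = 58

step 0: L[0]=8 → dur=8, Σ=8 | A=load:t0 B=idle [load-only]
step 1: L[1]=8 C[0]=7 → dur=8, Σ=16 | A=compute:t0 B=load:t1 [load-bound]
step 2: L[2]=5 C[1]=9 → dur=9, Σ=25 | A=load:t2 B=compute:t1 [compute-bound]
step 3: L[3]=4 C[2]=9 → dur=9, Σ=34 | A=compute:t2 B=load:t3 [compute-bound]
step 4: L[4]=2 C[3]=8 → dur=8, Σ=42 | A=load:t4 B=compute:t3 [compute-bound]
step 5: L[5]=6 C[4]=4 → dur=6, Σ=48 | A=compute:t4 B=load:t5 [load-bound]
step 6: L[6]=6 C[5]=3 → dur=6, Σ=54 | A=load:t6 B=compute:t5 [load-bound]
step 7: C[6]=4 → dur=4, Σ=58 | A=compute:t6 B=idle [compute-only]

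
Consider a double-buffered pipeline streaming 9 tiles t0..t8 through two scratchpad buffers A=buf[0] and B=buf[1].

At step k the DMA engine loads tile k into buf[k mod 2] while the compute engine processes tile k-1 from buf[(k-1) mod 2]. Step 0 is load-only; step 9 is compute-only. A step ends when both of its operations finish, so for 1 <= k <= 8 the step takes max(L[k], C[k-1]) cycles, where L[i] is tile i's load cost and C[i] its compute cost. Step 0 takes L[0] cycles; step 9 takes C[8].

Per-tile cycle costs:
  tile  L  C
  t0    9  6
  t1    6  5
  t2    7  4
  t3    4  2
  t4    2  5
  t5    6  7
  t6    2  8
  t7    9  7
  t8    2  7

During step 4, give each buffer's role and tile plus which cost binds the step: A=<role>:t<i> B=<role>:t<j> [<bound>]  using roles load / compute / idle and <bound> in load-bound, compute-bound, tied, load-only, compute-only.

step 4: A=load:t4 B=compute:t3 [tied]

k=0 load=t0/9c comp=- wait=9 total=9
k=1 load=t1/6c comp=t0/6c wait=6 total=15
k=2 load=t2/7c comp=t1/5c wait=7 total=22
k=3 load=t3/4c comp=t2/4c wait=4 total=26
k=4 load=t4/2c comp=t3/2c wait=2 total=28
k=5 load=t5/6c comp=t4/5c wait=6 total=34
k=6 load=t6/2c comp=t5/7c wait=7 total=41
k=7 load=t7/9c comp=t6/8c wait=9 total=50
k=8 load=t8/2c comp=t7/7c wait=7 total=57
k=9 load=- comp=t8/7c wait=7 total=64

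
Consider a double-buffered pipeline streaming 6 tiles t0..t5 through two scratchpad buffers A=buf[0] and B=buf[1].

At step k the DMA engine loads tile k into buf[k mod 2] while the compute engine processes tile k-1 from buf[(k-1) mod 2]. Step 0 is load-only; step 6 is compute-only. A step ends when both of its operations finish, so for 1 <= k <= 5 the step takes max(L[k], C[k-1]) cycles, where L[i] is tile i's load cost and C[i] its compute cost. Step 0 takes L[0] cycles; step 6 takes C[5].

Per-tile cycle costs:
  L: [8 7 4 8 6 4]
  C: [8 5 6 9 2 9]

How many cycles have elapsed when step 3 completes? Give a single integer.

step 0: L[0]=8 → dur=8, Σ=8 | A=load:t0 B=idle [load-only]
step 1: L[1]=7 C[0]=8 → dur=8, Σ=16 | A=compute:t0 B=load:t1 [compute-bound]
step 2: L[2]=4 C[1]=5 → dur=5, Σ=21 | A=load:t2 B=compute:t1 [compute-bound]
step 3: L[3]=8 C[2]=6 → dur=8, Σ=29 | A=compute:t2 B=load:t3 [load-bound]
step 4: L[4]=6 C[3]=9 → dur=9, Σ=38 | A=load:t4 B=compute:t3 [compute-bound]
step 5: L[5]=4 C[4]=2 → dur=4, Σ=42 | A=compute:t4 B=load:t5 [load-bound]
step 6: C[5]=9 → dur=9, Σ=51 | A=idle B=compute:t5 [compute-only]

end_cycle[3] = 29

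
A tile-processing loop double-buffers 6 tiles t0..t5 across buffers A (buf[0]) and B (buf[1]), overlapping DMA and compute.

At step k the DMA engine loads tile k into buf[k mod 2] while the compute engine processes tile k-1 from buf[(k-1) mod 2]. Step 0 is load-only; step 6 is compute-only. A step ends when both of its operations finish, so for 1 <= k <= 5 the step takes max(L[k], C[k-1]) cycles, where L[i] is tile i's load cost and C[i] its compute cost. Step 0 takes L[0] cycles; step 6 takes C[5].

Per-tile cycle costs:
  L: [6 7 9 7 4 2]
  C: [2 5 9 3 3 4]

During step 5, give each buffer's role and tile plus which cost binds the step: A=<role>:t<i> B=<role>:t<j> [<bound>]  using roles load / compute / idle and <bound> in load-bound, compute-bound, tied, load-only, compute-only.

k=0 load=t0/6c comp=- wait=6 total=6
k=1 load=t1/7c comp=t0/2c wait=7 total=13
k=2 load=t2/9c comp=t1/5c wait=9 total=22
k=3 load=t3/7c comp=t2/9c wait=9 total=31
k=4 load=t4/4c comp=t3/3c wait=4 total=35
k=5 load=t5/2c comp=t4/3c wait=3 total=38
k=6 load=- comp=t5/4c wait=4 total=42

step 5: A=compute:t4 B=load:t5 [compute-bound]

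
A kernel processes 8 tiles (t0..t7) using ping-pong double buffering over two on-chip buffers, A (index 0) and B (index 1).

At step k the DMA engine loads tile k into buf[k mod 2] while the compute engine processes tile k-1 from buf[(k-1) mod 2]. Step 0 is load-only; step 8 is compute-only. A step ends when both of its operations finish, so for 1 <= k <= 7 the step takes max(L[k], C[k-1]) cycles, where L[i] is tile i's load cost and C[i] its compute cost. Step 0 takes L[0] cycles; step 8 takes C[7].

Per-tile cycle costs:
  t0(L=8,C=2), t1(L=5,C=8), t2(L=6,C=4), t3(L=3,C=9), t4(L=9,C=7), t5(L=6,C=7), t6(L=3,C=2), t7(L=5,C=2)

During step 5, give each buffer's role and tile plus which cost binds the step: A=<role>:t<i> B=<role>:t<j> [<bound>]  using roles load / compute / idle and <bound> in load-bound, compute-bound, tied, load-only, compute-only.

step 5: A=compute:t4 B=load:t5 [compute-bound]

  0. 8=8c; end=8; A:t0 B:-
  1. max(5,2)=5c; end=13; A:t0 B:t1
  2. max(6,8)=8c; end=21; A:t2 B:t1
  3. max(3,4)=4c; end=25; A:t2 B:t3
  4. max(9,9)=9c; end=34; A:t4 B:t3
  5. max(6,7)=7c; end=41; A:t4 B:t5
  6. max(3,7)=7c; end=48; A:t6 B:t5
  7. max(5,2)=5c; end=53; A:t6 B:t7
  8. 2=2c; end=55; A:t6 B:t7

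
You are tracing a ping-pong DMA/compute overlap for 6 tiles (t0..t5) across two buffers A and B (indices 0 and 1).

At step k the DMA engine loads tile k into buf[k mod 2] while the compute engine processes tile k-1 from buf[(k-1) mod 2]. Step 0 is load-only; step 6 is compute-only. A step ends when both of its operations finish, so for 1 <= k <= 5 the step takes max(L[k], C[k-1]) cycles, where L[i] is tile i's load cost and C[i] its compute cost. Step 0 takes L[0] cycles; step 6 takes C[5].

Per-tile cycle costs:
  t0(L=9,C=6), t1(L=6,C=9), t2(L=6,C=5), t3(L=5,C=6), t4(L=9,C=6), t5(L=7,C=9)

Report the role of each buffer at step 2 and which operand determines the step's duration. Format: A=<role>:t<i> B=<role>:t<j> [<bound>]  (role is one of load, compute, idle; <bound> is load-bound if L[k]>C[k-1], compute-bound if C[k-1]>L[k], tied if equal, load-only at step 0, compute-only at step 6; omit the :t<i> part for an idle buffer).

step 0: L[0]=9 → dur=9, Σ=9 | A=load:t0 B=idle [load-only]
step 1: L[1]=6 C[0]=6 → dur=6, Σ=15 | A=compute:t0 B=load:t1 [tied]
step 2: L[2]=6 C[1]=9 → dur=9, Σ=24 | A=load:t2 B=compute:t1 [compute-bound]
step 3: L[3]=5 C[2]=5 → dur=5, Σ=29 | A=compute:t2 B=load:t3 [tied]
step 4: L[4]=9 C[3]=6 → dur=9, Σ=38 | A=load:t4 B=compute:t3 [load-bound]
step 5: L[5]=7 C[4]=6 → dur=7, Σ=45 | A=compute:t4 B=load:t5 [load-bound]
step 6: C[5]=9 → dur=9, Σ=54 | A=idle B=compute:t5 [compute-only]

step 2: A=load:t2 B=compute:t1 [compute-bound]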